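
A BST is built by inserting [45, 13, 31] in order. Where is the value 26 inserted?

Starting tree (level order): [45, 13, None, None, 31]
Insertion path: 45 -> 13 -> 31
Result: insert 26 as left child of 31
Final tree (level order): [45, 13, None, None, 31, 26]


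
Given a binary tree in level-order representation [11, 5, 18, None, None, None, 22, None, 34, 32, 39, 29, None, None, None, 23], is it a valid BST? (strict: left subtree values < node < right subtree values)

Level-order array: [11, 5, 18, None, None, None, 22, None, 34, 32, 39, 29, None, None, None, 23]
Validate using subtree bounds (lo, hi): at each node, require lo < value < hi,
then recurse left with hi=value and right with lo=value.
Preorder trace (stopping at first violation):
  at node 11 with bounds (-inf, +inf): OK
  at node 5 with bounds (-inf, 11): OK
  at node 18 with bounds (11, +inf): OK
  at node 22 with bounds (18, +inf): OK
  at node 34 with bounds (22, +inf): OK
  at node 32 with bounds (22, 34): OK
  at node 29 with bounds (22, 32): OK
  at node 23 with bounds (22, 29): OK
  at node 39 with bounds (34, +inf): OK
No violation found at any node.
Result: Valid BST


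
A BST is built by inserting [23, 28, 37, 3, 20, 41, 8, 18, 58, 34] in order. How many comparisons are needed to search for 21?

Search path for 21: 23 -> 3 -> 20
Found: False
Comparisons: 3


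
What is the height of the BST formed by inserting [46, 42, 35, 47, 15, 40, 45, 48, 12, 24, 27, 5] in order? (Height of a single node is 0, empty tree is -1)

Insertion order: [46, 42, 35, 47, 15, 40, 45, 48, 12, 24, 27, 5]
Tree (level-order array): [46, 42, 47, 35, 45, None, 48, 15, 40, None, None, None, None, 12, 24, None, None, 5, None, None, 27]
Compute height bottom-up (empty subtree = -1):
  height(5) = 1 + max(-1, -1) = 0
  height(12) = 1 + max(0, -1) = 1
  height(27) = 1 + max(-1, -1) = 0
  height(24) = 1 + max(-1, 0) = 1
  height(15) = 1 + max(1, 1) = 2
  height(40) = 1 + max(-1, -1) = 0
  height(35) = 1 + max(2, 0) = 3
  height(45) = 1 + max(-1, -1) = 0
  height(42) = 1 + max(3, 0) = 4
  height(48) = 1 + max(-1, -1) = 0
  height(47) = 1 + max(-1, 0) = 1
  height(46) = 1 + max(4, 1) = 5
Height = 5


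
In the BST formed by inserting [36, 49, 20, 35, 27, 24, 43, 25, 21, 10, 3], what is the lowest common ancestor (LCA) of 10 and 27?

Tree insertion order: [36, 49, 20, 35, 27, 24, 43, 25, 21, 10, 3]
Tree (level-order array): [36, 20, 49, 10, 35, 43, None, 3, None, 27, None, None, None, None, None, 24, None, 21, 25]
In a BST, the LCA of p=10, q=27 is the first node v on the
root-to-leaf path with p <= v <= q (go left if both < v, right if both > v).
Walk from root:
  at 36: both 10 and 27 < 36, go left
  at 20: 10 <= 20 <= 27, this is the LCA
LCA = 20


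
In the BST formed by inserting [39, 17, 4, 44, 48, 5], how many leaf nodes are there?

Tree built from: [39, 17, 4, 44, 48, 5]
Tree (level-order array): [39, 17, 44, 4, None, None, 48, None, 5]
Rule: A leaf has 0 children.
Per-node child counts:
  node 39: 2 child(ren)
  node 17: 1 child(ren)
  node 4: 1 child(ren)
  node 5: 0 child(ren)
  node 44: 1 child(ren)
  node 48: 0 child(ren)
Matching nodes: [5, 48]
Count of leaf nodes: 2


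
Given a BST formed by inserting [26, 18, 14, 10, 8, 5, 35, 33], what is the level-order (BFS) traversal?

Tree insertion order: [26, 18, 14, 10, 8, 5, 35, 33]
Tree (level-order array): [26, 18, 35, 14, None, 33, None, 10, None, None, None, 8, None, 5]
BFS from the root, enqueuing left then right child of each popped node:
  queue [26] -> pop 26, enqueue [18, 35], visited so far: [26]
  queue [18, 35] -> pop 18, enqueue [14], visited so far: [26, 18]
  queue [35, 14] -> pop 35, enqueue [33], visited so far: [26, 18, 35]
  queue [14, 33] -> pop 14, enqueue [10], visited so far: [26, 18, 35, 14]
  queue [33, 10] -> pop 33, enqueue [none], visited so far: [26, 18, 35, 14, 33]
  queue [10] -> pop 10, enqueue [8], visited so far: [26, 18, 35, 14, 33, 10]
  queue [8] -> pop 8, enqueue [5], visited so far: [26, 18, 35, 14, 33, 10, 8]
  queue [5] -> pop 5, enqueue [none], visited so far: [26, 18, 35, 14, 33, 10, 8, 5]
Result: [26, 18, 35, 14, 33, 10, 8, 5]


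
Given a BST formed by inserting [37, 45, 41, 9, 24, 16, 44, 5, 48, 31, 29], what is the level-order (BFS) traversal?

Tree insertion order: [37, 45, 41, 9, 24, 16, 44, 5, 48, 31, 29]
Tree (level-order array): [37, 9, 45, 5, 24, 41, 48, None, None, 16, 31, None, 44, None, None, None, None, 29]
BFS from the root, enqueuing left then right child of each popped node:
  queue [37] -> pop 37, enqueue [9, 45], visited so far: [37]
  queue [9, 45] -> pop 9, enqueue [5, 24], visited so far: [37, 9]
  queue [45, 5, 24] -> pop 45, enqueue [41, 48], visited so far: [37, 9, 45]
  queue [5, 24, 41, 48] -> pop 5, enqueue [none], visited so far: [37, 9, 45, 5]
  queue [24, 41, 48] -> pop 24, enqueue [16, 31], visited so far: [37, 9, 45, 5, 24]
  queue [41, 48, 16, 31] -> pop 41, enqueue [44], visited so far: [37, 9, 45, 5, 24, 41]
  queue [48, 16, 31, 44] -> pop 48, enqueue [none], visited so far: [37, 9, 45, 5, 24, 41, 48]
  queue [16, 31, 44] -> pop 16, enqueue [none], visited so far: [37, 9, 45, 5, 24, 41, 48, 16]
  queue [31, 44] -> pop 31, enqueue [29], visited so far: [37, 9, 45, 5, 24, 41, 48, 16, 31]
  queue [44, 29] -> pop 44, enqueue [none], visited so far: [37, 9, 45, 5, 24, 41, 48, 16, 31, 44]
  queue [29] -> pop 29, enqueue [none], visited so far: [37, 9, 45, 5, 24, 41, 48, 16, 31, 44, 29]
Result: [37, 9, 45, 5, 24, 41, 48, 16, 31, 44, 29]


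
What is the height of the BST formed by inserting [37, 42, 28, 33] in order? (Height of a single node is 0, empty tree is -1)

Insertion order: [37, 42, 28, 33]
Tree (level-order array): [37, 28, 42, None, 33]
Compute height bottom-up (empty subtree = -1):
  height(33) = 1 + max(-1, -1) = 0
  height(28) = 1 + max(-1, 0) = 1
  height(42) = 1 + max(-1, -1) = 0
  height(37) = 1 + max(1, 0) = 2
Height = 2


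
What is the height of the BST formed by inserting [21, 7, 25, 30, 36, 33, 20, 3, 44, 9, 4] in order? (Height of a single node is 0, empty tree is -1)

Insertion order: [21, 7, 25, 30, 36, 33, 20, 3, 44, 9, 4]
Tree (level-order array): [21, 7, 25, 3, 20, None, 30, None, 4, 9, None, None, 36, None, None, None, None, 33, 44]
Compute height bottom-up (empty subtree = -1):
  height(4) = 1 + max(-1, -1) = 0
  height(3) = 1 + max(-1, 0) = 1
  height(9) = 1 + max(-1, -1) = 0
  height(20) = 1 + max(0, -1) = 1
  height(7) = 1 + max(1, 1) = 2
  height(33) = 1 + max(-1, -1) = 0
  height(44) = 1 + max(-1, -1) = 0
  height(36) = 1 + max(0, 0) = 1
  height(30) = 1 + max(-1, 1) = 2
  height(25) = 1 + max(-1, 2) = 3
  height(21) = 1 + max(2, 3) = 4
Height = 4


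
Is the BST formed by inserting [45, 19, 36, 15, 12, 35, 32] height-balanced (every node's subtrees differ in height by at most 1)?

Tree (level-order array): [45, 19, None, 15, 36, 12, None, 35, None, None, None, 32]
Definition: a tree is height-balanced if, at every node, |h(left) - h(right)| <= 1 (empty subtree has height -1).
Bottom-up per-node check:
  node 12: h_left=-1, h_right=-1, diff=0 [OK], height=0
  node 15: h_left=0, h_right=-1, diff=1 [OK], height=1
  node 32: h_left=-1, h_right=-1, diff=0 [OK], height=0
  node 35: h_left=0, h_right=-1, diff=1 [OK], height=1
  node 36: h_left=1, h_right=-1, diff=2 [FAIL (|1--1|=2 > 1)], height=2
  node 19: h_left=1, h_right=2, diff=1 [OK], height=3
  node 45: h_left=3, h_right=-1, diff=4 [FAIL (|3--1|=4 > 1)], height=4
Node 36 violates the condition: |1 - -1| = 2 > 1.
Result: Not balanced


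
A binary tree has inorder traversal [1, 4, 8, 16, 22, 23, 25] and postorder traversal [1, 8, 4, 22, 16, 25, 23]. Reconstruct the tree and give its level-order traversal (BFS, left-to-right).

Inorder:   [1, 4, 8, 16, 22, 23, 25]
Postorder: [1, 8, 4, 22, 16, 25, 23]
Algorithm: postorder visits root last, so walk postorder right-to-left;
each value is the root of the current inorder slice — split it at that
value, recurse on the right subtree first, then the left.
Recursive splits:
  root=23; inorder splits into left=[1, 4, 8, 16, 22], right=[25]
  root=25; inorder splits into left=[], right=[]
  root=16; inorder splits into left=[1, 4, 8], right=[22]
  root=22; inorder splits into left=[], right=[]
  root=4; inorder splits into left=[1], right=[8]
  root=8; inorder splits into left=[], right=[]
  root=1; inorder splits into left=[], right=[]
Reconstructed level-order: [23, 16, 25, 4, 22, 1, 8]


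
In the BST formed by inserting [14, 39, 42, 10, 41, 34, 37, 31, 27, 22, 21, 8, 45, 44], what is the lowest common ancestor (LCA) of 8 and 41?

Tree insertion order: [14, 39, 42, 10, 41, 34, 37, 31, 27, 22, 21, 8, 45, 44]
Tree (level-order array): [14, 10, 39, 8, None, 34, 42, None, None, 31, 37, 41, 45, 27, None, None, None, None, None, 44, None, 22, None, None, None, 21]
In a BST, the LCA of p=8, q=41 is the first node v on the
root-to-leaf path with p <= v <= q (go left if both < v, right if both > v).
Walk from root:
  at 14: 8 <= 14 <= 41, this is the LCA
LCA = 14


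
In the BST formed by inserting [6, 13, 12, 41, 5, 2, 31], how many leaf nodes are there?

Tree built from: [6, 13, 12, 41, 5, 2, 31]
Tree (level-order array): [6, 5, 13, 2, None, 12, 41, None, None, None, None, 31]
Rule: A leaf has 0 children.
Per-node child counts:
  node 6: 2 child(ren)
  node 5: 1 child(ren)
  node 2: 0 child(ren)
  node 13: 2 child(ren)
  node 12: 0 child(ren)
  node 41: 1 child(ren)
  node 31: 0 child(ren)
Matching nodes: [2, 12, 31]
Count of leaf nodes: 3


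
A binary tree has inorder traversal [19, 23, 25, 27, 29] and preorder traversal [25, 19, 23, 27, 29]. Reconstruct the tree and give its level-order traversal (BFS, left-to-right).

Inorder:  [19, 23, 25, 27, 29]
Preorder: [25, 19, 23, 27, 29]
Algorithm: preorder visits root first, so consume preorder in order;
for each root, split the current inorder slice at that value into
left-subtree inorder and right-subtree inorder, then recurse.
Recursive splits:
  root=25; inorder splits into left=[19, 23], right=[27, 29]
  root=19; inorder splits into left=[], right=[23]
  root=23; inorder splits into left=[], right=[]
  root=27; inorder splits into left=[], right=[29]
  root=29; inorder splits into left=[], right=[]
Reconstructed level-order: [25, 19, 27, 23, 29]


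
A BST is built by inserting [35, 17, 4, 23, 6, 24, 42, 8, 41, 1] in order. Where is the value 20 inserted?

Starting tree (level order): [35, 17, 42, 4, 23, 41, None, 1, 6, None, 24, None, None, None, None, None, 8]
Insertion path: 35 -> 17 -> 23
Result: insert 20 as left child of 23
Final tree (level order): [35, 17, 42, 4, 23, 41, None, 1, 6, 20, 24, None, None, None, None, None, 8]


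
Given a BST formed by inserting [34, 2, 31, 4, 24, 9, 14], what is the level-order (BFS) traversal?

Tree insertion order: [34, 2, 31, 4, 24, 9, 14]
Tree (level-order array): [34, 2, None, None, 31, 4, None, None, 24, 9, None, None, 14]
BFS from the root, enqueuing left then right child of each popped node:
  queue [34] -> pop 34, enqueue [2], visited so far: [34]
  queue [2] -> pop 2, enqueue [31], visited so far: [34, 2]
  queue [31] -> pop 31, enqueue [4], visited so far: [34, 2, 31]
  queue [4] -> pop 4, enqueue [24], visited so far: [34, 2, 31, 4]
  queue [24] -> pop 24, enqueue [9], visited so far: [34, 2, 31, 4, 24]
  queue [9] -> pop 9, enqueue [14], visited so far: [34, 2, 31, 4, 24, 9]
  queue [14] -> pop 14, enqueue [none], visited so far: [34, 2, 31, 4, 24, 9, 14]
Result: [34, 2, 31, 4, 24, 9, 14]


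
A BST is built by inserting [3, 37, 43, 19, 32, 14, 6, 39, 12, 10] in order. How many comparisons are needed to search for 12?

Search path for 12: 3 -> 37 -> 19 -> 14 -> 6 -> 12
Found: True
Comparisons: 6


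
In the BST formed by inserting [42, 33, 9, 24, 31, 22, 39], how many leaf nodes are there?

Tree built from: [42, 33, 9, 24, 31, 22, 39]
Tree (level-order array): [42, 33, None, 9, 39, None, 24, None, None, 22, 31]
Rule: A leaf has 0 children.
Per-node child counts:
  node 42: 1 child(ren)
  node 33: 2 child(ren)
  node 9: 1 child(ren)
  node 24: 2 child(ren)
  node 22: 0 child(ren)
  node 31: 0 child(ren)
  node 39: 0 child(ren)
Matching nodes: [22, 31, 39]
Count of leaf nodes: 3


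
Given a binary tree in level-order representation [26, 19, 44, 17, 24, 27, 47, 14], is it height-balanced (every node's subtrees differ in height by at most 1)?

Tree (level-order array): [26, 19, 44, 17, 24, 27, 47, 14]
Definition: a tree is height-balanced if, at every node, |h(left) - h(right)| <= 1 (empty subtree has height -1).
Bottom-up per-node check:
  node 14: h_left=-1, h_right=-1, diff=0 [OK], height=0
  node 17: h_left=0, h_right=-1, diff=1 [OK], height=1
  node 24: h_left=-1, h_right=-1, diff=0 [OK], height=0
  node 19: h_left=1, h_right=0, diff=1 [OK], height=2
  node 27: h_left=-1, h_right=-1, diff=0 [OK], height=0
  node 47: h_left=-1, h_right=-1, diff=0 [OK], height=0
  node 44: h_left=0, h_right=0, diff=0 [OK], height=1
  node 26: h_left=2, h_right=1, diff=1 [OK], height=3
All nodes satisfy the balance condition.
Result: Balanced


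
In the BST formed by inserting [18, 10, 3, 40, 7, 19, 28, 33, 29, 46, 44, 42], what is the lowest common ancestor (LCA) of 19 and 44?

Tree insertion order: [18, 10, 3, 40, 7, 19, 28, 33, 29, 46, 44, 42]
Tree (level-order array): [18, 10, 40, 3, None, 19, 46, None, 7, None, 28, 44, None, None, None, None, 33, 42, None, 29]
In a BST, the LCA of p=19, q=44 is the first node v on the
root-to-leaf path with p <= v <= q (go left if both < v, right if both > v).
Walk from root:
  at 18: both 19 and 44 > 18, go right
  at 40: 19 <= 40 <= 44, this is the LCA
LCA = 40


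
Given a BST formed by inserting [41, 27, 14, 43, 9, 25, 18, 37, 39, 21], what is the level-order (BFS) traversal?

Tree insertion order: [41, 27, 14, 43, 9, 25, 18, 37, 39, 21]
Tree (level-order array): [41, 27, 43, 14, 37, None, None, 9, 25, None, 39, None, None, 18, None, None, None, None, 21]
BFS from the root, enqueuing left then right child of each popped node:
  queue [41] -> pop 41, enqueue [27, 43], visited so far: [41]
  queue [27, 43] -> pop 27, enqueue [14, 37], visited so far: [41, 27]
  queue [43, 14, 37] -> pop 43, enqueue [none], visited so far: [41, 27, 43]
  queue [14, 37] -> pop 14, enqueue [9, 25], visited so far: [41, 27, 43, 14]
  queue [37, 9, 25] -> pop 37, enqueue [39], visited so far: [41, 27, 43, 14, 37]
  queue [9, 25, 39] -> pop 9, enqueue [none], visited so far: [41, 27, 43, 14, 37, 9]
  queue [25, 39] -> pop 25, enqueue [18], visited so far: [41, 27, 43, 14, 37, 9, 25]
  queue [39, 18] -> pop 39, enqueue [none], visited so far: [41, 27, 43, 14, 37, 9, 25, 39]
  queue [18] -> pop 18, enqueue [21], visited so far: [41, 27, 43, 14, 37, 9, 25, 39, 18]
  queue [21] -> pop 21, enqueue [none], visited so far: [41, 27, 43, 14, 37, 9, 25, 39, 18, 21]
Result: [41, 27, 43, 14, 37, 9, 25, 39, 18, 21]


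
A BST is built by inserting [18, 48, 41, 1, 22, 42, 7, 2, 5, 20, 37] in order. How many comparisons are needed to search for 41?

Search path for 41: 18 -> 48 -> 41
Found: True
Comparisons: 3


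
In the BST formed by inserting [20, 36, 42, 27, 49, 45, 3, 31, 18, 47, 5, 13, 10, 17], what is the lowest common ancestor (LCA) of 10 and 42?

Tree insertion order: [20, 36, 42, 27, 49, 45, 3, 31, 18, 47, 5, 13, 10, 17]
Tree (level-order array): [20, 3, 36, None, 18, 27, 42, 5, None, None, 31, None, 49, None, 13, None, None, 45, None, 10, 17, None, 47]
In a BST, the LCA of p=10, q=42 is the first node v on the
root-to-leaf path with p <= v <= q (go left if both < v, right if both > v).
Walk from root:
  at 20: 10 <= 20 <= 42, this is the LCA
LCA = 20


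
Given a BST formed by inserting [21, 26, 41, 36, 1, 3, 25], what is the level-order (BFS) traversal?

Tree insertion order: [21, 26, 41, 36, 1, 3, 25]
Tree (level-order array): [21, 1, 26, None, 3, 25, 41, None, None, None, None, 36]
BFS from the root, enqueuing left then right child of each popped node:
  queue [21] -> pop 21, enqueue [1, 26], visited so far: [21]
  queue [1, 26] -> pop 1, enqueue [3], visited so far: [21, 1]
  queue [26, 3] -> pop 26, enqueue [25, 41], visited so far: [21, 1, 26]
  queue [3, 25, 41] -> pop 3, enqueue [none], visited so far: [21, 1, 26, 3]
  queue [25, 41] -> pop 25, enqueue [none], visited so far: [21, 1, 26, 3, 25]
  queue [41] -> pop 41, enqueue [36], visited so far: [21, 1, 26, 3, 25, 41]
  queue [36] -> pop 36, enqueue [none], visited so far: [21, 1, 26, 3, 25, 41, 36]
Result: [21, 1, 26, 3, 25, 41, 36]


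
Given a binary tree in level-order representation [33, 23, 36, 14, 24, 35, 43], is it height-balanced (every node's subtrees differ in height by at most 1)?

Tree (level-order array): [33, 23, 36, 14, 24, 35, 43]
Definition: a tree is height-balanced if, at every node, |h(left) - h(right)| <= 1 (empty subtree has height -1).
Bottom-up per-node check:
  node 14: h_left=-1, h_right=-1, diff=0 [OK], height=0
  node 24: h_left=-1, h_right=-1, diff=0 [OK], height=0
  node 23: h_left=0, h_right=0, diff=0 [OK], height=1
  node 35: h_left=-1, h_right=-1, diff=0 [OK], height=0
  node 43: h_left=-1, h_right=-1, diff=0 [OK], height=0
  node 36: h_left=0, h_right=0, diff=0 [OK], height=1
  node 33: h_left=1, h_right=1, diff=0 [OK], height=2
All nodes satisfy the balance condition.
Result: Balanced


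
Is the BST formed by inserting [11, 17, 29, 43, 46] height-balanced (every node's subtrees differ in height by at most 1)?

Tree (level-order array): [11, None, 17, None, 29, None, 43, None, 46]
Definition: a tree is height-balanced if, at every node, |h(left) - h(right)| <= 1 (empty subtree has height -1).
Bottom-up per-node check:
  node 46: h_left=-1, h_right=-1, diff=0 [OK], height=0
  node 43: h_left=-1, h_right=0, diff=1 [OK], height=1
  node 29: h_left=-1, h_right=1, diff=2 [FAIL (|-1-1|=2 > 1)], height=2
  node 17: h_left=-1, h_right=2, diff=3 [FAIL (|-1-2|=3 > 1)], height=3
  node 11: h_left=-1, h_right=3, diff=4 [FAIL (|-1-3|=4 > 1)], height=4
Node 29 violates the condition: |-1 - 1| = 2 > 1.
Result: Not balanced


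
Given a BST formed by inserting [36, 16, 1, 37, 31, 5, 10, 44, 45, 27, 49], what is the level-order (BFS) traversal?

Tree insertion order: [36, 16, 1, 37, 31, 5, 10, 44, 45, 27, 49]
Tree (level-order array): [36, 16, 37, 1, 31, None, 44, None, 5, 27, None, None, 45, None, 10, None, None, None, 49]
BFS from the root, enqueuing left then right child of each popped node:
  queue [36] -> pop 36, enqueue [16, 37], visited so far: [36]
  queue [16, 37] -> pop 16, enqueue [1, 31], visited so far: [36, 16]
  queue [37, 1, 31] -> pop 37, enqueue [44], visited so far: [36, 16, 37]
  queue [1, 31, 44] -> pop 1, enqueue [5], visited so far: [36, 16, 37, 1]
  queue [31, 44, 5] -> pop 31, enqueue [27], visited so far: [36, 16, 37, 1, 31]
  queue [44, 5, 27] -> pop 44, enqueue [45], visited so far: [36, 16, 37, 1, 31, 44]
  queue [5, 27, 45] -> pop 5, enqueue [10], visited so far: [36, 16, 37, 1, 31, 44, 5]
  queue [27, 45, 10] -> pop 27, enqueue [none], visited so far: [36, 16, 37, 1, 31, 44, 5, 27]
  queue [45, 10] -> pop 45, enqueue [49], visited so far: [36, 16, 37, 1, 31, 44, 5, 27, 45]
  queue [10, 49] -> pop 10, enqueue [none], visited so far: [36, 16, 37, 1, 31, 44, 5, 27, 45, 10]
  queue [49] -> pop 49, enqueue [none], visited so far: [36, 16, 37, 1, 31, 44, 5, 27, 45, 10, 49]
Result: [36, 16, 37, 1, 31, 44, 5, 27, 45, 10, 49]


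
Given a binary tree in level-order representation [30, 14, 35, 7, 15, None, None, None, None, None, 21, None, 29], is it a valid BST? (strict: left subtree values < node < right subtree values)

Level-order array: [30, 14, 35, 7, 15, None, None, None, None, None, 21, None, 29]
Validate using subtree bounds (lo, hi): at each node, require lo < value < hi,
then recurse left with hi=value and right with lo=value.
Preorder trace (stopping at first violation):
  at node 30 with bounds (-inf, +inf): OK
  at node 14 with bounds (-inf, 30): OK
  at node 7 with bounds (-inf, 14): OK
  at node 15 with bounds (14, 30): OK
  at node 21 with bounds (15, 30): OK
  at node 29 with bounds (21, 30): OK
  at node 35 with bounds (30, +inf): OK
No violation found at any node.
Result: Valid BST


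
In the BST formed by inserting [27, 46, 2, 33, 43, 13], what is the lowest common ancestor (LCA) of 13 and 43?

Tree insertion order: [27, 46, 2, 33, 43, 13]
Tree (level-order array): [27, 2, 46, None, 13, 33, None, None, None, None, 43]
In a BST, the LCA of p=13, q=43 is the first node v on the
root-to-leaf path with p <= v <= q (go left if both < v, right if both > v).
Walk from root:
  at 27: 13 <= 27 <= 43, this is the LCA
LCA = 27


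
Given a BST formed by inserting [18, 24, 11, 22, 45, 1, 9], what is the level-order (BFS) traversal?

Tree insertion order: [18, 24, 11, 22, 45, 1, 9]
Tree (level-order array): [18, 11, 24, 1, None, 22, 45, None, 9]
BFS from the root, enqueuing left then right child of each popped node:
  queue [18] -> pop 18, enqueue [11, 24], visited so far: [18]
  queue [11, 24] -> pop 11, enqueue [1], visited so far: [18, 11]
  queue [24, 1] -> pop 24, enqueue [22, 45], visited so far: [18, 11, 24]
  queue [1, 22, 45] -> pop 1, enqueue [9], visited so far: [18, 11, 24, 1]
  queue [22, 45, 9] -> pop 22, enqueue [none], visited so far: [18, 11, 24, 1, 22]
  queue [45, 9] -> pop 45, enqueue [none], visited so far: [18, 11, 24, 1, 22, 45]
  queue [9] -> pop 9, enqueue [none], visited so far: [18, 11, 24, 1, 22, 45, 9]
Result: [18, 11, 24, 1, 22, 45, 9]


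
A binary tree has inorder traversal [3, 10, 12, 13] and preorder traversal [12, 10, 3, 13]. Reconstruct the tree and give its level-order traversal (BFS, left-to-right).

Inorder:  [3, 10, 12, 13]
Preorder: [12, 10, 3, 13]
Algorithm: preorder visits root first, so consume preorder in order;
for each root, split the current inorder slice at that value into
left-subtree inorder and right-subtree inorder, then recurse.
Recursive splits:
  root=12; inorder splits into left=[3, 10], right=[13]
  root=10; inorder splits into left=[3], right=[]
  root=3; inorder splits into left=[], right=[]
  root=13; inorder splits into left=[], right=[]
Reconstructed level-order: [12, 10, 13, 3]


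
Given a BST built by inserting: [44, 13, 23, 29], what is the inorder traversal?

Tree insertion order: [44, 13, 23, 29]
Tree (level-order array): [44, 13, None, None, 23, None, 29]
Inorder traversal: [13, 23, 29, 44]


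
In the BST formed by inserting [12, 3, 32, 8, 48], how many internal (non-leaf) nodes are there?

Tree built from: [12, 3, 32, 8, 48]
Tree (level-order array): [12, 3, 32, None, 8, None, 48]
Rule: An internal node has at least one child.
Per-node child counts:
  node 12: 2 child(ren)
  node 3: 1 child(ren)
  node 8: 0 child(ren)
  node 32: 1 child(ren)
  node 48: 0 child(ren)
Matching nodes: [12, 3, 32]
Count of internal (non-leaf) nodes: 3


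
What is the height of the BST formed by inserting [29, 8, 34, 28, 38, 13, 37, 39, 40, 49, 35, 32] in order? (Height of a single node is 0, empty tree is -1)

Insertion order: [29, 8, 34, 28, 38, 13, 37, 39, 40, 49, 35, 32]
Tree (level-order array): [29, 8, 34, None, 28, 32, 38, 13, None, None, None, 37, 39, None, None, 35, None, None, 40, None, None, None, 49]
Compute height bottom-up (empty subtree = -1):
  height(13) = 1 + max(-1, -1) = 0
  height(28) = 1 + max(0, -1) = 1
  height(8) = 1 + max(-1, 1) = 2
  height(32) = 1 + max(-1, -1) = 0
  height(35) = 1 + max(-1, -1) = 0
  height(37) = 1 + max(0, -1) = 1
  height(49) = 1 + max(-1, -1) = 0
  height(40) = 1 + max(-1, 0) = 1
  height(39) = 1 + max(-1, 1) = 2
  height(38) = 1 + max(1, 2) = 3
  height(34) = 1 + max(0, 3) = 4
  height(29) = 1 + max(2, 4) = 5
Height = 5


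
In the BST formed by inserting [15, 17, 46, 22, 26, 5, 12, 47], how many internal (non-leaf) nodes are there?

Tree built from: [15, 17, 46, 22, 26, 5, 12, 47]
Tree (level-order array): [15, 5, 17, None, 12, None, 46, None, None, 22, 47, None, 26]
Rule: An internal node has at least one child.
Per-node child counts:
  node 15: 2 child(ren)
  node 5: 1 child(ren)
  node 12: 0 child(ren)
  node 17: 1 child(ren)
  node 46: 2 child(ren)
  node 22: 1 child(ren)
  node 26: 0 child(ren)
  node 47: 0 child(ren)
Matching nodes: [15, 5, 17, 46, 22]
Count of internal (non-leaf) nodes: 5


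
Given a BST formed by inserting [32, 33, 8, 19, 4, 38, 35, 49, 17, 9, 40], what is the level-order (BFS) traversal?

Tree insertion order: [32, 33, 8, 19, 4, 38, 35, 49, 17, 9, 40]
Tree (level-order array): [32, 8, 33, 4, 19, None, 38, None, None, 17, None, 35, 49, 9, None, None, None, 40]
BFS from the root, enqueuing left then right child of each popped node:
  queue [32] -> pop 32, enqueue [8, 33], visited so far: [32]
  queue [8, 33] -> pop 8, enqueue [4, 19], visited so far: [32, 8]
  queue [33, 4, 19] -> pop 33, enqueue [38], visited so far: [32, 8, 33]
  queue [4, 19, 38] -> pop 4, enqueue [none], visited so far: [32, 8, 33, 4]
  queue [19, 38] -> pop 19, enqueue [17], visited so far: [32, 8, 33, 4, 19]
  queue [38, 17] -> pop 38, enqueue [35, 49], visited so far: [32, 8, 33, 4, 19, 38]
  queue [17, 35, 49] -> pop 17, enqueue [9], visited so far: [32, 8, 33, 4, 19, 38, 17]
  queue [35, 49, 9] -> pop 35, enqueue [none], visited so far: [32, 8, 33, 4, 19, 38, 17, 35]
  queue [49, 9] -> pop 49, enqueue [40], visited so far: [32, 8, 33, 4, 19, 38, 17, 35, 49]
  queue [9, 40] -> pop 9, enqueue [none], visited so far: [32, 8, 33, 4, 19, 38, 17, 35, 49, 9]
  queue [40] -> pop 40, enqueue [none], visited so far: [32, 8, 33, 4, 19, 38, 17, 35, 49, 9, 40]
Result: [32, 8, 33, 4, 19, 38, 17, 35, 49, 9, 40]


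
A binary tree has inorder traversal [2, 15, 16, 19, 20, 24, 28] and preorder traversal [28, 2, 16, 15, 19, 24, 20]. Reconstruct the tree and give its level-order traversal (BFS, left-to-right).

Inorder:  [2, 15, 16, 19, 20, 24, 28]
Preorder: [28, 2, 16, 15, 19, 24, 20]
Algorithm: preorder visits root first, so consume preorder in order;
for each root, split the current inorder slice at that value into
left-subtree inorder and right-subtree inorder, then recurse.
Recursive splits:
  root=28; inorder splits into left=[2, 15, 16, 19, 20, 24], right=[]
  root=2; inorder splits into left=[], right=[15, 16, 19, 20, 24]
  root=16; inorder splits into left=[15], right=[19, 20, 24]
  root=15; inorder splits into left=[], right=[]
  root=19; inorder splits into left=[], right=[20, 24]
  root=24; inorder splits into left=[20], right=[]
  root=20; inorder splits into left=[], right=[]
Reconstructed level-order: [28, 2, 16, 15, 19, 24, 20]


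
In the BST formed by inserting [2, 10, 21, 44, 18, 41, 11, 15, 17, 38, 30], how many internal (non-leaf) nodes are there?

Tree built from: [2, 10, 21, 44, 18, 41, 11, 15, 17, 38, 30]
Tree (level-order array): [2, None, 10, None, 21, 18, 44, 11, None, 41, None, None, 15, 38, None, None, 17, 30]
Rule: An internal node has at least one child.
Per-node child counts:
  node 2: 1 child(ren)
  node 10: 1 child(ren)
  node 21: 2 child(ren)
  node 18: 1 child(ren)
  node 11: 1 child(ren)
  node 15: 1 child(ren)
  node 17: 0 child(ren)
  node 44: 1 child(ren)
  node 41: 1 child(ren)
  node 38: 1 child(ren)
  node 30: 0 child(ren)
Matching nodes: [2, 10, 21, 18, 11, 15, 44, 41, 38]
Count of internal (non-leaf) nodes: 9


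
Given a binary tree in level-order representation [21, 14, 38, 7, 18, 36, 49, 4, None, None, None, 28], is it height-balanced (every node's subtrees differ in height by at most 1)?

Tree (level-order array): [21, 14, 38, 7, 18, 36, 49, 4, None, None, None, 28]
Definition: a tree is height-balanced if, at every node, |h(left) - h(right)| <= 1 (empty subtree has height -1).
Bottom-up per-node check:
  node 4: h_left=-1, h_right=-1, diff=0 [OK], height=0
  node 7: h_left=0, h_right=-1, diff=1 [OK], height=1
  node 18: h_left=-1, h_right=-1, diff=0 [OK], height=0
  node 14: h_left=1, h_right=0, diff=1 [OK], height=2
  node 28: h_left=-1, h_right=-1, diff=0 [OK], height=0
  node 36: h_left=0, h_right=-1, diff=1 [OK], height=1
  node 49: h_left=-1, h_right=-1, diff=0 [OK], height=0
  node 38: h_left=1, h_right=0, diff=1 [OK], height=2
  node 21: h_left=2, h_right=2, diff=0 [OK], height=3
All nodes satisfy the balance condition.
Result: Balanced


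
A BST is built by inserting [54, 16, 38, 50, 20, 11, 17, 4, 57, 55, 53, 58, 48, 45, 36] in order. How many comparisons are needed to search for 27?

Search path for 27: 54 -> 16 -> 38 -> 20 -> 36
Found: False
Comparisons: 5


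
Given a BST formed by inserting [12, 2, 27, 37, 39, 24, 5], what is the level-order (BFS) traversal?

Tree insertion order: [12, 2, 27, 37, 39, 24, 5]
Tree (level-order array): [12, 2, 27, None, 5, 24, 37, None, None, None, None, None, 39]
BFS from the root, enqueuing left then right child of each popped node:
  queue [12] -> pop 12, enqueue [2, 27], visited so far: [12]
  queue [2, 27] -> pop 2, enqueue [5], visited so far: [12, 2]
  queue [27, 5] -> pop 27, enqueue [24, 37], visited so far: [12, 2, 27]
  queue [5, 24, 37] -> pop 5, enqueue [none], visited so far: [12, 2, 27, 5]
  queue [24, 37] -> pop 24, enqueue [none], visited so far: [12, 2, 27, 5, 24]
  queue [37] -> pop 37, enqueue [39], visited so far: [12, 2, 27, 5, 24, 37]
  queue [39] -> pop 39, enqueue [none], visited so far: [12, 2, 27, 5, 24, 37, 39]
Result: [12, 2, 27, 5, 24, 37, 39]


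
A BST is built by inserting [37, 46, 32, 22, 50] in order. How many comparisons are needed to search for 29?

Search path for 29: 37 -> 32 -> 22
Found: False
Comparisons: 3


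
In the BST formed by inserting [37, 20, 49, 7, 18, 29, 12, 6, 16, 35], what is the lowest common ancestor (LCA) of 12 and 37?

Tree insertion order: [37, 20, 49, 7, 18, 29, 12, 6, 16, 35]
Tree (level-order array): [37, 20, 49, 7, 29, None, None, 6, 18, None, 35, None, None, 12, None, None, None, None, 16]
In a BST, the LCA of p=12, q=37 is the first node v on the
root-to-leaf path with p <= v <= q (go left if both < v, right if both > v).
Walk from root:
  at 37: 12 <= 37 <= 37, this is the LCA
LCA = 37


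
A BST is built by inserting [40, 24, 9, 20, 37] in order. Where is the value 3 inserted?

Starting tree (level order): [40, 24, None, 9, 37, None, 20]
Insertion path: 40 -> 24 -> 9
Result: insert 3 as left child of 9
Final tree (level order): [40, 24, None, 9, 37, 3, 20]


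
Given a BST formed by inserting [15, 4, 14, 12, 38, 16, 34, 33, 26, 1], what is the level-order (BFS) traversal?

Tree insertion order: [15, 4, 14, 12, 38, 16, 34, 33, 26, 1]
Tree (level-order array): [15, 4, 38, 1, 14, 16, None, None, None, 12, None, None, 34, None, None, 33, None, 26]
BFS from the root, enqueuing left then right child of each popped node:
  queue [15] -> pop 15, enqueue [4, 38], visited so far: [15]
  queue [4, 38] -> pop 4, enqueue [1, 14], visited so far: [15, 4]
  queue [38, 1, 14] -> pop 38, enqueue [16], visited so far: [15, 4, 38]
  queue [1, 14, 16] -> pop 1, enqueue [none], visited so far: [15, 4, 38, 1]
  queue [14, 16] -> pop 14, enqueue [12], visited so far: [15, 4, 38, 1, 14]
  queue [16, 12] -> pop 16, enqueue [34], visited so far: [15, 4, 38, 1, 14, 16]
  queue [12, 34] -> pop 12, enqueue [none], visited so far: [15, 4, 38, 1, 14, 16, 12]
  queue [34] -> pop 34, enqueue [33], visited so far: [15, 4, 38, 1, 14, 16, 12, 34]
  queue [33] -> pop 33, enqueue [26], visited so far: [15, 4, 38, 1, 14, 16, 12, 34, 33]
  queue [26] -> pop 26, enqueue [none], visited so far: [15, 4, 38, 1, 14, 16, 12, 34, 33, 26]
Result: [15, 4, 38, 1, 14, 16, 12, 34, 33, 26]


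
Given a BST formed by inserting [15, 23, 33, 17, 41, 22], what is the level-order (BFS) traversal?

Tree insertion order: [15, 23, 33, 17, 41, 22]
Tree (level-order array): [15, None, 23, 17, 33, None, 22, None, 41]
BFS from the root, enqueuing left then right child of each popped node:
  queue [15] -> pop 15, enqueue [23], visited so far: [15]
  queue [23] -> pop 23, enqueue [17, 33], visited so far: [15, 23]
  queue [17, 33] -> pop 17, enqueue [22], visited so far: [15, 23, 17]
  queue [33, 22] -> pop 33, enqueue [41], visited so far: [15, 23, 17, 33]
  queue [22, 41] -> pop 22, enqueue [none], visited so far: [15, 23, 17, 33, 22]
  queue [41] -> pop 41, enqueue [none], visited so far: [15, 23, 17, 33, 22, 41]
Result: [15, 23, 17, 33, 22, 41]


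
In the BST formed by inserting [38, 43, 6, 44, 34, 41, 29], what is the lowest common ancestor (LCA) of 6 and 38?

Tree insertion order: [38, 43, 6, 44, 34, 41, 29]
Tree (level-order array): [38, 6, 43, None, 34, 41, 44, 29]
In a BST, the LCA of p=6, q=38 is the first node v on the
root-to-leaf path with p <= v <= q (go left if both < v, right if both > v).
Walk from root:
  at 38: 6 <= 38 <= 38, this is the LCA
LCA = 38


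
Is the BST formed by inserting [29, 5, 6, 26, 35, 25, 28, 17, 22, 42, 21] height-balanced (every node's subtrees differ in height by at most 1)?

Tree (level-order array): [29, 5, 35, None, 6, None, 42, None, 26, None, None, 25, 28, 17, None, None, None, None, 22, 21]
Definition: a tree is height-balanced if, at every node, |h(left) - h(right)| <= 1 (empty subtree has height -1).
Bottom-up per-node check:
  node 21: h_left=-1, h_right=-1, diff=0 [OK], height=0
  node 22: h_left=0, h_right=-1, diff=1 [OK], height=1
  node 17: h_left=-1, h_right=1, diff=2 [FAIL (|-1-1|=2 > 1)], height=2
  node 25: h_left=2, h_right=-1, diff=3 [FAIL (|2--1|=3 > 1)], height=3
  node 28: h_left=-1, h_right=-1, diff=0 [OK], height=0
  node 26: h_left=3, h_right=0, diff=3 [FAIL (|3-0|=3 > 1)], height=4
  node 6: h_left=-1, h_right=4, diff=5 [FAIL (|-1-4|=5 > 1)], height=5
  node 5: h_left=-1, h_right=5, diff=6 [FAIL (|-1-5|=6 > 1)], height=6
  node 42: h_left=-1, h_right=-1, diff=0 [OK], height=0
  node 35: h_left=-1, h_right=0, diff=1 [OK], height=1
  node 29: h_left=6, h_right=1, diff=5 [FAIL (|6-1|=5 > 1)], height=7
Node 17 violates the condition: |-1 - 1| = 2 > 1.
Result: Not balanced


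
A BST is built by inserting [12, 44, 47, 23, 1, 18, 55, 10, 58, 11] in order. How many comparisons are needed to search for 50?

Search path for 50: 12 -> 44 -> 47 -> 55
Found: False
Comparisons: 4


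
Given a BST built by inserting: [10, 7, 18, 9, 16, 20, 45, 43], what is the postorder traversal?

Tree insertion order: [10, 7, 18, 9, 16, 20, 45, 43]
Tree (level-order array): [10, 7, 18, None, 9, 16, 20, None, None, None, None, None, 45, 43]
Postorder traversal: [9, 7, 16, 43, 45, 20, 18, 10]


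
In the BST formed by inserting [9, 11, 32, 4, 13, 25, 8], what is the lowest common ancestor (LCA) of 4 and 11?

Tree insertion order: [9, 11, 32, 4, 13, 25, 8]
Tree (level-order array): [9, 4, 11, None, 8, None, 32, None, None, 13, None, None, 25]
In a BST, the LCA of p=4, q=11 is the first node v on the
root-to-leaf path with p <= v <= q (go left if both < v, right if both > v).
Walk from root:
  at 9: 4 <= 9 <= 11, this is the LCA
LCA = 9


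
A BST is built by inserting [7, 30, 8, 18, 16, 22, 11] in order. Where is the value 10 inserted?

Starting tree (level order): [7, None, 30, 8, None, None, 18, 16, 22, 11]
Insertion path: 7 -> 30 -> 8 -> 18 -> 16 -> 11
Result: insert 10 as left child of 11
Final tree (level order): [7, None, 30, 8, None, None, 18, 16, 22, 11, None, None, None, 10]


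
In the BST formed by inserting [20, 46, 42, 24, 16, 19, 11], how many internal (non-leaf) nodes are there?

Tree built from: [20, 46, 42, 24, 16, 19, 11]
Tree (level-order array): [20, 16, 46, 11, 19, 42, None, None, None, None, None, 24]
Rule: An internal node has at least one child.
Per-node child counts:
  node 20: 2 child(ren)
  node 16: 2 child(ren)
  node 11: 0 child(ren)
  node 19: 0 child(ren)
  node 46: 1 child(ren)
  node 42: 1 child(ren)
  node 24: 0 child(ren)
Matching nodes: [20, 16, 46, 42]
Count of internal (non-leaf) nodes: 4


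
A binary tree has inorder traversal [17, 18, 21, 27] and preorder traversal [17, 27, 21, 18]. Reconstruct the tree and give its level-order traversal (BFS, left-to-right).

Inorder:  [17, 18, 21, 27]
Preorder: [17, 27, 21, 18]
Algorithm: preorder visits root first, so consume preorder in order;
for each root, split the current inorder slice at that value into
left-subtree inorder and right-subtree inorder, then recurse.
Recursive splits:
  root=17; inorder splits into left=[], right=[18, 21, 27]
  root=27; inorder splits into left=[18, 21], right=[]
  root=21; inorder splits into left=[18], right=[]
  root=18; inorder splits into left=[], right=[]
Reconstructed level-order: [17, 27, 21, 18]


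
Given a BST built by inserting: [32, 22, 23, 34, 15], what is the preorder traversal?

Tree insertion order: [32, 22, 23, 34, 15]
Tree (level-order array): [32, 22, 34, 15, 23]
Preorder traversal: [32, 22, 15, 23, 34]


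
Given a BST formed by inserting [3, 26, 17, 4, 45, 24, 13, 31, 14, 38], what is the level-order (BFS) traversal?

Tree insertion order: [3, 26, 17, 4, 45, 24, 13, 31, 14, 38]
Tree (level-order array): [3, None, 26, 17, 45, 4, 24, 31, None, None, 13, None, None, None, 38, None, 14]
BFS from the root, enqueuing left then right child of each popped node:
  queue [3] -> pop 3, enqueue [26], visited so far: [3]
  queue [26] -> pop 26, enqueue [17, 45], visited so far: [3, 26]
  queue [17, 45] -> pop 17, enqueue [4, 24], visited so far: [3, 26, 17]
  queue [45, 4, 24] -> pop 45, enqueue [31], visited so far: [3, 26, 17, 45]
  queue [4, 24, 31] -> pop 4, enqueue [13], visited so far: [3, 26, 17, 45, 4]
  queue [24, 31, 13] -> pop 24, enqueue [none], visited so far: [3, 26, 17, 45, 4, 24]
  queue [31, 13] -> pop 31, enqueue [38], visited so far: [3, 26, 17, 45, 4, 24, 31]
  queue [13, 38] -> pop 13, enqueue [14], visited so far: [3, 26, 17, 45, 4, 24, 31, 13]
  queue [38, 14] -> pop 38, enqueue [none], visited so far: [3, 26, 17, 45, 4, 24, 31, 13, 38]
  queue [14] -> pop 14, enqueue [none], visited so far: [3, 26, 17, 45, 4, 24, 31, 13, 38, 14]
Result: [3, 26, 17, 45, 4, 24, 31, 13, 38, 14]


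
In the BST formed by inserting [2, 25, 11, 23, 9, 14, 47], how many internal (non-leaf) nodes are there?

Tree built from: [2, 25, 11, 23, 9, 14, 47]
Tree (level-order array): [2, None, 25, 11, 47, 9, 23, None, None, None, None, 14]
Rule: An internal node has at least one child.
Per-node child counts:
  node 2: 1 child(ren)
  node 25: 2 child(ren)
  node 11: 2 child(ren)
  node 9: 0 child(ren)
  node 23: 1 child(ren)
  node 14: 0 child(ren)
  node 47: 0 child(ren)
Matching nodes: [2, 25, 11, 23]
Count of internal (non-leaf) nodes: 4


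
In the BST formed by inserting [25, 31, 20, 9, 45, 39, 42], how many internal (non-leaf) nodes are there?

Tree built from: [25, 31, 20, 9, 45, 39, 42]
Tree (level-order array): [25, 20, 31, 9, None, None, 45, None, None, 39, None, None, 42]
Rule: An internal node has at least one child.
Per-node child counts:
  node 25: 2 child(ren)
  node 20: 1 child(ren)
  node 9: 0 child(ren)
  node 31: 1 child(ren)
  node 45: 1 child(ren)
  node 39: 1 child(ren)
  node 42: 0 child(ren)
Matching nodes: [25, 20, 31, 45, 39]
Count of internal (non-leaf) nodes: 5


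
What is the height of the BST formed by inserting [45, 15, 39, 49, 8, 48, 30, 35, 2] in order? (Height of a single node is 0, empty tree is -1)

Insertion order: [45, 15, 39, 49, 8, 48, 30, 35, 2]
Tree (level-order array): [45, 15, 49, 8, 39, 48, None, 2, None, 30, None, None, None, None, None, None, 35]
Compute height bottom-up (empty subtree = -1):
  height(2) = 1 + max(-1, -1) = 0
  height(8) = 1 + max(0, -1) = 1
  height(35) = 1 + max(-1, -1) = 0
  height(30) = 1 + max(-1, 0) = 1
  height(39) = 1 + max(1, -1) = 2
  height(15) = 1 + max(1, 2) = 3
  height(48) = 1 + max(-1, -1) = 0
  height(49) = 1 + max(0, -1) = 1
  height(45) = 1 + max(3, 1) = 4
Height = 4


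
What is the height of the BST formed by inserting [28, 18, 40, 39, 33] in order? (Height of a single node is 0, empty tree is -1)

Insertion order: [28, 18, 40, 39, 33]
Tree (level-order array): [28, 18, 40, None, None, 39, None, 33]
Compute height bottom-up (empty subtree = -1):
  height(18) = 1 + max(-1, -1) = 0
  height(33) = 1 + max(-1, -1) = 0
  height(39) = 1 + max(0, -1) = 1
  height(40) = 1 + max(1, -1) = 2
  height(28) = 1 + max(0, 2) = 3
Height = 3


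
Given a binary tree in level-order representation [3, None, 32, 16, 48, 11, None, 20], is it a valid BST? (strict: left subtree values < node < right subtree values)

Level-order array: [3, None, 32, 16, 48, 11, None, 20]
Validate using subtree bounds (lo, hi): at each node, require lo < value < hi,
then recurse left with hi=value and right with lo=value.
Preorder trace (stopping at first violation):
  at node 3 with bounds (-inf, +inf): OK
  at node 32 with bounds (3, +inf): OK
  at node 16 with bounds (3, 32): OK
  at node 11 with bounds (3, 16): OK
  at node 48 with bounds (32, +inf): OK
  at node 20 with bounds (32, 48): VIOLATION
Node 20 violates its bound: not (32 < 20 < 48).
Result: Not a valid BST
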